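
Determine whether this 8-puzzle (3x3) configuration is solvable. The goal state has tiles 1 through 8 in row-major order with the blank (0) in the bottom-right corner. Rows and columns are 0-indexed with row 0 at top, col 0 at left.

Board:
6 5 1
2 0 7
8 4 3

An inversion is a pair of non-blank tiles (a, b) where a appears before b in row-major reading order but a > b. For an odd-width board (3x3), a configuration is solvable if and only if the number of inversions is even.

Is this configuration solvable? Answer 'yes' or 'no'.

Inversions (pairs i<j in row-major order where tile[i] > tile[j] > 0): 14
14 is even, so the puzzle is solvable.

Answer: yes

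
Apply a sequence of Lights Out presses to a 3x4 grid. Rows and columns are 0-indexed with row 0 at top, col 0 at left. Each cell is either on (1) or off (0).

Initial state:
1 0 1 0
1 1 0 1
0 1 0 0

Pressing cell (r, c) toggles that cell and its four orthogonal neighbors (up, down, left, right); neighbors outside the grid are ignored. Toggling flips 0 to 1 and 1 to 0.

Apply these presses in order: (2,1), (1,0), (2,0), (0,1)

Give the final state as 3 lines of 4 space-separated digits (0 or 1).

Answer: 1 1 0 0
1 0 0 1
1 1 1 0

Derivation:
After press 1 at (2,1):
1 0 1 0
1 0 0 1
1 0 1 0

After press 2 at (1,0):
0 0 1 0
0 1 0 1
0 0 1 0

After press 3 at (2,0):
0 0 1 0
1 1 0 1
1 1 1 0

After press 4 at (0,1):
1 1 0 0
1 0 0 1
1 1 1 0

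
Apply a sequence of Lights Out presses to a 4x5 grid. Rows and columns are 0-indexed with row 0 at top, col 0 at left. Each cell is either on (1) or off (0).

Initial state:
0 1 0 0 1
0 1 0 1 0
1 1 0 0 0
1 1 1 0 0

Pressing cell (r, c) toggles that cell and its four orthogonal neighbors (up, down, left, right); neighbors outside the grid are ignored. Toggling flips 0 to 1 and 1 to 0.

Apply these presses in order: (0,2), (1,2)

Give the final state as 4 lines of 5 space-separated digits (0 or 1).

Answer: 0 0 0 1 1
0 0 0 0 0
1 1 1 0 0
1 1 1 0 0

Derivation:
After press 1 at (0,2):
0 0 1 1 1
0 1 1 1 0
1 1 0 0 0
1 1 1 0 0

After press 2 at (1,2):
0 0 0 1 1
0 0 0 0 0
1 1 1 0 0
1 1 1 0 0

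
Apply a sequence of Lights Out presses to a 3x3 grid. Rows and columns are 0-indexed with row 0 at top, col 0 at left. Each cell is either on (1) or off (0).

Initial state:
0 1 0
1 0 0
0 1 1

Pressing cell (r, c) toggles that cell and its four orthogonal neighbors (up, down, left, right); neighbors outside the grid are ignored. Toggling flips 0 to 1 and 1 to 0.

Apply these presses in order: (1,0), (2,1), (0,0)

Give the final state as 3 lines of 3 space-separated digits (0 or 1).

Answer: 0 0 0
1 0 0
0 0 0

Derivation:
After press 1 at (1,0):
1 1 0
0 1 0
1 1 1

After press 2 at (2,1):
1 1 0
0 0 0
0 0 0

After press 3 at (0,0):
0 0 0
1 0 0
0 0 0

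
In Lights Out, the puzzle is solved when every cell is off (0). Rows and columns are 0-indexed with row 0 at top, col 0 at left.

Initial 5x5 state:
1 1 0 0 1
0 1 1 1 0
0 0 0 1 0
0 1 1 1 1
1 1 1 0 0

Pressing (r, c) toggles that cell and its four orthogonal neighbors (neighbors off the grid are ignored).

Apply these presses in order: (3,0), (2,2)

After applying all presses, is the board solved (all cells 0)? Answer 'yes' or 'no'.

Answer: no

Derivation:
After press 1 at (3,0):
1 1 0 0 1
0 1 1 1 0
1 0 0 1 0
1 0 1 1 1
0 1 1 0 0

After press 2 at (2,2):
1 1 0 0 1
0 1 0 1 0
1 1 1 0 0
1 0 0 1 1
0 1 1 0 0

Lights still on: 13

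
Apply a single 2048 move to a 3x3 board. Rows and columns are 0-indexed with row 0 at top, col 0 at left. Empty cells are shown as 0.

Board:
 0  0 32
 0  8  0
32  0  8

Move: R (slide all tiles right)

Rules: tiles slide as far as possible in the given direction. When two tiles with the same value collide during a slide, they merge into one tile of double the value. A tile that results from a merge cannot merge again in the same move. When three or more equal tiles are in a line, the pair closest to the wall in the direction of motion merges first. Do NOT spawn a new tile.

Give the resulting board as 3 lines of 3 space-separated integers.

Slide right:
row 0: [0, 0, 32] -> [0, 0, 32]
row 1: [0, 8, 0] -> [0, 0, 8]
row 2: [32, 0, 8] -> [0, 32, 8]

Answer:  0  0 32
 0  0  8
 0 32  8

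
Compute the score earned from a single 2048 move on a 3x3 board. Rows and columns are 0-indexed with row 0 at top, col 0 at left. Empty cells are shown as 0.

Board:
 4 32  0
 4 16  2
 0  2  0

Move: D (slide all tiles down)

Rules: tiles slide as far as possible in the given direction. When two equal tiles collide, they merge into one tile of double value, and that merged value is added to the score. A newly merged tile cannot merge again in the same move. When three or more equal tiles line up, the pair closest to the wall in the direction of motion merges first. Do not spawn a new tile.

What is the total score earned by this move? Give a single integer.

Answer: 8

Derivation:
Slide down:
col 0: [4, 4, 0] -> [0, 0, 8]  score +8 (running 8)
col 1: [32, 16, 2] -> [32, 16, 2]  score +0 (running 8)
col 2: [0, 2, 0] -> [0, 0, 2]  score +0 (running 8)
Board after move:
 0 32  0
 0 16  0
 8  2  2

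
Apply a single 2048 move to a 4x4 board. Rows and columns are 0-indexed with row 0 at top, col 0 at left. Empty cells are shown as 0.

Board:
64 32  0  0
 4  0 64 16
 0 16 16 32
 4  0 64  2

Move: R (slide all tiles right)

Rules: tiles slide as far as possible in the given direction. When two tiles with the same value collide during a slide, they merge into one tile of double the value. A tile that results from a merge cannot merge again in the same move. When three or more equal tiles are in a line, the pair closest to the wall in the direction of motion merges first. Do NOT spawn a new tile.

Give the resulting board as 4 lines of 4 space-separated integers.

Slide right:
row 0: [64, 32, 0, 0] -> [0, 0, 64, 32]
row 1: [4, 0, 64, 16] -> [0, 4, 64, 16]
row 2: [0, 16, 16, 32] -> [0, 0, 32, 32]
row 3: [4, 0, 64, 2] -> [0, 4, 64, 2]

Answer:  0  0 64 32
 0  4 64 16
 0  0 32 32
 0  4 64  2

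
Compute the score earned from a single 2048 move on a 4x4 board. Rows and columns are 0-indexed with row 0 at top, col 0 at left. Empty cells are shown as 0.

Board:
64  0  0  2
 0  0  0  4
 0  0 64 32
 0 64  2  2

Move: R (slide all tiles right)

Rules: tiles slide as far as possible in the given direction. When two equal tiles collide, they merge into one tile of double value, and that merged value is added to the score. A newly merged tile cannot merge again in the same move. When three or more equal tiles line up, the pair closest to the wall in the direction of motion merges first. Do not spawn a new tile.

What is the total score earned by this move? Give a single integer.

Answer: 4

Derivation:
Slide right:
row 0: [64, 0, 0, 2] -> [0, 0, 64, 2]  score +0 (running 0)
row 1: [0, 0, 0, 4] -> [0, 0, 0, 4]  score +0 (running 0)
row 2: [0, 0, 64, 32] -> [0, 0, 64, 32]  score +0 (running 0)
row 3: [0, 64, 2, 2] -> [0, 0, 64, 4]  score +4 (running 4)
Board after move:
 0  0 64  2
 0  0  0  4
 0  0 64 32
 0  0 64  4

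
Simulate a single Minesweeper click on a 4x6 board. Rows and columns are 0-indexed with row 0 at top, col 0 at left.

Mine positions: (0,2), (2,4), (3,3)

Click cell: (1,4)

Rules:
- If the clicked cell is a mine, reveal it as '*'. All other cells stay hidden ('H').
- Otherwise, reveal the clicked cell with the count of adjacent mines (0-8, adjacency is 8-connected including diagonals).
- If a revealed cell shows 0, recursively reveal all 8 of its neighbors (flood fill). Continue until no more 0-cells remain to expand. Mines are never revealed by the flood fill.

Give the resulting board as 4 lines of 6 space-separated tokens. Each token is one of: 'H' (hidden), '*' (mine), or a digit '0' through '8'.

H H H H H H
H H H H 1 H
H H H H H H
H H H H H H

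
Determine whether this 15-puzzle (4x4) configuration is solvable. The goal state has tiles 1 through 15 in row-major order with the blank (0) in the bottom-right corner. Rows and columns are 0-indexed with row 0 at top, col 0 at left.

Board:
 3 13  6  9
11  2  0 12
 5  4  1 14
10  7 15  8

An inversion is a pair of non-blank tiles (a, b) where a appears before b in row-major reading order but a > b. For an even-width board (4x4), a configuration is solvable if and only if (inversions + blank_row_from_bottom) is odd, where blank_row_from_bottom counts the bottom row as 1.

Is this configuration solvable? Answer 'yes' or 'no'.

Answer: yes

Derivation:
Inversions: 46
Blank is in row 1 (0-indexed from top), which is row 3 counting from the bottom (bottom = 1).
46 + 3 = 49, which is odd, so the puzzle is solvable.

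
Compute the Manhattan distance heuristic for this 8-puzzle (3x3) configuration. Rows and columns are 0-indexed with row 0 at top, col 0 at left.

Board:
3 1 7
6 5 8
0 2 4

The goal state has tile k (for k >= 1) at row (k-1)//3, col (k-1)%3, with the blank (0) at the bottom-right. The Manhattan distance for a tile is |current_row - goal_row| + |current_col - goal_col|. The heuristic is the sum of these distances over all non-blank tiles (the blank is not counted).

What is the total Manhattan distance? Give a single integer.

Tile 3: at (0,0), goal (0,2), distance |0-0|+|0-2| = 2
Tile 1: at (0,1), goal (0,0), distance |0-0|+|1-0| = 1
Tile 7: at (0,2), goal (2,0), distance |0-2|+|2-0| = 4
Tile 6: at (1,0), goal (1,2), distance |1-1|+|0-2| = 2
Tile 5: at (1,1), goal (1,1), distance |1-1|+|1-1| = 0
Tile 8: at (1,2), goal (2,1), distance |1-2|+|2-1| = 2
Tile 2: at (2,1), goal (0,1), distance |2-0|+|1-1| = 2
Tile 4: at (2,2), goal (1,0), distance |2-1|+|2-0| = 3
Sum: 2 + 1 + 4 + 2 + 0 + 2 + 2 + 3 = 16

Answer: 16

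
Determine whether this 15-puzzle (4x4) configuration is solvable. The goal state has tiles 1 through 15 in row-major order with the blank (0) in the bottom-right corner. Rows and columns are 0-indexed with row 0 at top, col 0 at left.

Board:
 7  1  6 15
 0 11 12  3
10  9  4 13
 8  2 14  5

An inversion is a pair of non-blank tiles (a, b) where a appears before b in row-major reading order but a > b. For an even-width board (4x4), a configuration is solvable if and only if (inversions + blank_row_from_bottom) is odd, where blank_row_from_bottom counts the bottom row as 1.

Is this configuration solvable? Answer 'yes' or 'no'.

Inversions: 52
Blank is in row 1 (0-indexed from top), which is row 3 counting from the bottom (bottom = 1).
52 + 3 = 55, which is odd, so the puzzle is solvable.

Answer: yes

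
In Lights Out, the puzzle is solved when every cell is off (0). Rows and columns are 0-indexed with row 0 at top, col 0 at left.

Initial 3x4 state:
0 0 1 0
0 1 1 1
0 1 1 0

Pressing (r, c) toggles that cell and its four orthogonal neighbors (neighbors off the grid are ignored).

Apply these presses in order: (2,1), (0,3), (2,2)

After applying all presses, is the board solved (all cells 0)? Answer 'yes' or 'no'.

Answer: no

Derivation:
After press 1 at (2,1):
0 0 1 0
0 0 1 1
1 0 0 0

After press 2 at (0,3):
0 0 0 1
0 0 1 0
1 0 0 0

After press 3 at (2,2):
0 0 0 1
0 0 0 0
1 1 1 1

Lights still on: 5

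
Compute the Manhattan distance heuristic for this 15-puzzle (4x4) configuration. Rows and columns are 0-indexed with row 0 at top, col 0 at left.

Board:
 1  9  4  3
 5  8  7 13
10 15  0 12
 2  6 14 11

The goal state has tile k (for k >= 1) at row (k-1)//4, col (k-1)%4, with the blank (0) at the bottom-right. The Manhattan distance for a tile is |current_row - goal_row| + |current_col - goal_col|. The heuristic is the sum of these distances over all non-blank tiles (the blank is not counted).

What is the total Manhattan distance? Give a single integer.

Answer: 24

Derivation:
Tile 1: at (0,0), goal (0,0), distance |0-0|+|0-0| = 0
Tile 9: at (0,1), goal (2,0), distance |0-2|+|1-0| = 3
Tile 4: at (0,2), goal (0,3), distance |0-0|+|2-3| = 1
Tile 3: at (0,3), goal (0,2), distance |0-0|+|3-2| = 1
Tile 5: at (1,0), goal (1,0), distance |1-1|+|0-0| = 0
Tile 8: at (1,1), goal (1,3), distance |1-1|+|1-3| = 2
Tile 7: at (1,2), goal (1,2), distance |1-1|+|2-2| = 0
Tile 13: at (1,3), goal (3,0), distance |1-3|+|3-0| = 5
Tile 10: at (2,0), goal (2,1), distance |2-2|+|0-1| = 1
Tile 15: at (2,1), goal (3,2), distance |2-3|+|1-2| = 2
Tile 12: at (2,3), goal (2,3), distance |2-2|+|3-3| = 0
Tile 2: at (3,0), goal (0,1), distance |3-0|+|0-1| = 4
Tile 6: at (3,1), goal (1,1), distance |3-1|+|1-1| = 2
Tile 14: at (3,2), goal (3,1), distance |3-3|+|2-1| = 1
Tile 11: at (3,3), goal (2,2), distance |3-2|+|3-2| = 2
Sum: 0 + 3 + 1 + 1 + 0 + 2 + 0 + 5 + 1 + 2 + 0 + 4 + 2 + 1 + 2 = 24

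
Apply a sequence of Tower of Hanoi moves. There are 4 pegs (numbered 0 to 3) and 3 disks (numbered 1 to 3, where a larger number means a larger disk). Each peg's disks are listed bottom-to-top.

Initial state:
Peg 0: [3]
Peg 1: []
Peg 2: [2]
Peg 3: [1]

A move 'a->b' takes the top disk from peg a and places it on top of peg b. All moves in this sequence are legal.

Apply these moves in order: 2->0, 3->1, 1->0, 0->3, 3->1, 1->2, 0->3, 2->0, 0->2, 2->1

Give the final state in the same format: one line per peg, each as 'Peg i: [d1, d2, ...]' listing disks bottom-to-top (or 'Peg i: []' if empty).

Answer: Peg 0: [3]
Peg 1: [1]
Peg 2: []
Peg 3: [2]

Derivation:
After move 1 (2->0):
Peg 0: [3, 2]
Peg 1: []
Peg 2: []
Peg 3: [1]

After move 2 (3->1):
Peg 0: [3, 2]
Peg 1: [1]
Peg 2: []
Peg 3: []

After move 3 (1->0):
Peg 0: [3, 2, 1]
Peg 1: []
Peg 2: []
Peg 3: []

After move 4 (0->3):
Peg 0: [3, 2]
Peg 1: []
Peg 2: []
Peg 3: [1]

After move 5 (3->1):
Peg 0: [3, 2]
Peg 1: [1]
Peg 2: []
Peg 3: []

After move 6 (1->2):
Peg 0: [3, 2]
Peg 1: []
Peg 2: [1]
Peg 3: []

After move 7 (0->3):
Peg 0: [3]
Peg 1: []
Peg 2: [1]
Peg 3: [2]

After move 8 (2->0):
Peg 0: [3, 1]
Peg 1: []
Peg 2: []
Peg 3: [2]

After move 9 (0->2):
Peg 0: [3]
Peg 1: []
Peg 2: [1]
Peg 3: [2]

After move 10 (2->1):
Peg 0: [3]
Peg 1: [1]
Peg 2: []
Peg 3: [2]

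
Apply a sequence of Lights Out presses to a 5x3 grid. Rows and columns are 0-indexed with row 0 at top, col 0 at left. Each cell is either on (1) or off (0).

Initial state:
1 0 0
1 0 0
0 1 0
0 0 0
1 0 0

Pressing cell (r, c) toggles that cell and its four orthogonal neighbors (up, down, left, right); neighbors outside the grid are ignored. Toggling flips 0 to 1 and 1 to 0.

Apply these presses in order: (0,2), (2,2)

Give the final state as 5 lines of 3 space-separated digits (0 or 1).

Answer: 1 1 1
1 0 0
0 0 1
0 0 1
1 0 0

Derivation:
After press 1 at (0,2):
1 1 1
1 0 1
0 1 0
0 0 0
1 0 0

After press 2 at (2,2):
1 1 1
1 0 0
0 0 1
0 0 1
1 0 0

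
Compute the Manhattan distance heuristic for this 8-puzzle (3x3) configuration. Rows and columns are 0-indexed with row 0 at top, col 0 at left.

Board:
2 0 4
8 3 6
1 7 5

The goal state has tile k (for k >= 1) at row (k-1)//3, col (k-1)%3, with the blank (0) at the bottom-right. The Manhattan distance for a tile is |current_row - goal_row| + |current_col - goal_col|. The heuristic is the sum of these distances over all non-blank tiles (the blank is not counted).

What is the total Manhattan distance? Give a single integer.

Answer: 13

Derivation:
Tile 2: (0,0)->(0,1) = 1
Tile 4: (0,2)->(1,0) = 3
Tile 8: (1,0)->(2,1) = 2
Tile 3: (1,1)->(0,2) = 2
Tile 6: (1,2)->(1,2) = 0
Tile 1: (2,0)->(0,0) = 2
Tile 7: (2,1)->(2,0) = 1
Tile 5: (2,2)->(1,1) = 2
Sum: 1 + 3 + 2 + 2 + 0 + 2 + 1 + 2 = 13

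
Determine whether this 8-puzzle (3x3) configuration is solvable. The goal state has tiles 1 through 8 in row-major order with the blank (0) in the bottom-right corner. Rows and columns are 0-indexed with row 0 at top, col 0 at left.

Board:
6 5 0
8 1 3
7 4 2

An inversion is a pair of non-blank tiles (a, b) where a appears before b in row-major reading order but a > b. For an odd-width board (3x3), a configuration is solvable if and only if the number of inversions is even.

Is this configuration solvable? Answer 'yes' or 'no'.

Answer: yes

Derivation:
Inversions (pairs i<j in row-major order where tile[i] > tile[j] > 0): 18
18 is even, so the puzzle is solvable.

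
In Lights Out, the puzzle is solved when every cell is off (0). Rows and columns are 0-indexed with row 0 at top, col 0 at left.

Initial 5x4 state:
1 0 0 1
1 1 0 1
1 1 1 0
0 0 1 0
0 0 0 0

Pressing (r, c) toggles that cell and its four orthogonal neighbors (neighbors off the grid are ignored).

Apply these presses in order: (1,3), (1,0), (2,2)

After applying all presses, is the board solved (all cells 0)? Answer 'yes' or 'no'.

After press 1 at (1,3):
1 0 0 0
1 1 1 0
1 1 1 1
0 0 1 0
0 0 0 0

After press 2 at (1,0):
0 0 0 0
0 0 1 0
0 1 1 1
0 0 1 0
0 0 0 0

After press 3 at (2,2):
0 0 0 0
0 0 0 0
0 0 0 0
0 0 0 0
0 0 0 0

Lights still on: 0

Answer: yes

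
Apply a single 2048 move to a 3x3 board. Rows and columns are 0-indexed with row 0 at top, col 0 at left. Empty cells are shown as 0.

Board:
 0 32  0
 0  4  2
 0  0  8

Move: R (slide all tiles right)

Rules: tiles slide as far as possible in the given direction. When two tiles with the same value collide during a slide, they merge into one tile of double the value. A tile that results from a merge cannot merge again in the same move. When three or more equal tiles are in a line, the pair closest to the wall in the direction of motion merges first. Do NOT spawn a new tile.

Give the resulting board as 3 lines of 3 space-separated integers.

Answer:  0  0 32
 0  4  2
 0  0  8

Derivation:
Slide right:
row 0: [0, 32, 0] -> [0, 0, 32]
row 1: [0, 4, 2] -> [0, 4, 2]
row 2: [0, 0, 8] -> [0, 0, 8]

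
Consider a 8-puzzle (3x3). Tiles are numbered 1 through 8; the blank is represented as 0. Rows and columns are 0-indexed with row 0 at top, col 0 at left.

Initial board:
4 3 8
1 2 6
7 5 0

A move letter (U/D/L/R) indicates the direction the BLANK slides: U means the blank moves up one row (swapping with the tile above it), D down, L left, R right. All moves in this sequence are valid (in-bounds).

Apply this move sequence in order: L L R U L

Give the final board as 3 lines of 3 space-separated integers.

Answer: 4 3 8
0 1 6
7 2 5

Derivation:
After move 1 (L):
4 3 8
1 2 6
7 0 5

After move 2 (L):
4 3 8
1 2 6
0 7 5

After move 3 (R):
4 3 8
1 2 6
7 0 5

After move 4 (U):
4 3 8
1 0 6
7 2 5

After move 5 (L):
4 3 8
0 1 6
7 2 5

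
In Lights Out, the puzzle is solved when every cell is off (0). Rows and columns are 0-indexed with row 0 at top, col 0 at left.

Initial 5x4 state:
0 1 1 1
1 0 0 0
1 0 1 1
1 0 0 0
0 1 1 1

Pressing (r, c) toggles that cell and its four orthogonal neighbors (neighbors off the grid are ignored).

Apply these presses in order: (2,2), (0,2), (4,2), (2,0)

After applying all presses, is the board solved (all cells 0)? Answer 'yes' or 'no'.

After press 1 at (2,2):
0 1 1 1
1 0 1 0
1 1 0 0
1 0 1 0
0 1 1 1

After press 2 at (0,2):
0 0 0 0
1 0 0 0
1 1 0 0
1 0 1 0
0 1 1 1

After press 3 at (4,2):
0 0 0 0
1 0 0 0
1 1 0 0
1 0 0 0
0 0 0 0

After press 4 at (2,0):
0 0 0 0
0 0 0 0
0 0 0 0
0 0 0 0
0 0 0 0

Lights still on: 0

Answer: yes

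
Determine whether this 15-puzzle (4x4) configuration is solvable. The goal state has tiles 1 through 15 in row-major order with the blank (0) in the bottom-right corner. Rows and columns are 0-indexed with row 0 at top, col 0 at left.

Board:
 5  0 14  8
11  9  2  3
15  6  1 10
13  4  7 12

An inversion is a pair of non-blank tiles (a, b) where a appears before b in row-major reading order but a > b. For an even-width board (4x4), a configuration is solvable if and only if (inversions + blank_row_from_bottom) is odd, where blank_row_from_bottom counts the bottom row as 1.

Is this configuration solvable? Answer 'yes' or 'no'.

Inversions: 52
Blank is in row 0 (0-indexed from top), which is row 4 counting from the bottom (bottom = 1).
52 + 4 = 56, which is even, so the puzzle is not solvable.

Answer: no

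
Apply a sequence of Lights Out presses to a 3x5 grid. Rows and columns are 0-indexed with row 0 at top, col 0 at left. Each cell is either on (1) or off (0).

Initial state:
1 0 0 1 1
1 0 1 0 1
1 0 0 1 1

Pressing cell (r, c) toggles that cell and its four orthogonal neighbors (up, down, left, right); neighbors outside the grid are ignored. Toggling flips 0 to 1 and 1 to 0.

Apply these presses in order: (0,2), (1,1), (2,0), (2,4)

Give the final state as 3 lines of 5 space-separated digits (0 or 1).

Answer: 1 0 1 0 1
1 1 1 0 0
0 0 0 0 0

Derivation:
After press 1 at (0,2):
1 1 1 0 1
1 0 0 0 1
1 0 0 1 1

After press 2 at (1,1):
1 0 1 0 1
0 1 1 0 1
1 1 0 1 1

After press 3 at (2,0):
1 0 1 0 1
1 1 1 0 1
0 0 0 1 1

After press 4 at (2,4):
1 0 1 0 1
1 1 1 0 0
0 0 0 0 0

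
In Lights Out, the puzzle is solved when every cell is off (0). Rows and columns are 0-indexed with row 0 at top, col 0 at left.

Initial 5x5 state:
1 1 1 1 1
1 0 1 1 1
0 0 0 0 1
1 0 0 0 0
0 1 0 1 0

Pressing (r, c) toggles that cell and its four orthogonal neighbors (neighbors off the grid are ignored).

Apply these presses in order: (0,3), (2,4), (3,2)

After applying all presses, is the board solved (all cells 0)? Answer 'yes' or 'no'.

Answer: no

Derivation:
After press 1 at (0,3):
1 1 0 0 0
1 0 1 0 1
0 0 0 0 1
1 0 0 0 0
0 1 0 1 0

After press 2 at (2,4):
1 1 0 0 0
1 0 1 0 0
0 0 0 1 0
1 0 0 0 1
0 1 0 1 0

After press 3 at (3,2):
1 1 0 0 0
1 0 1 0 0
0 0 1 1 0
1 1 1 1 1
0 1 1 1 0

Lights still on: 14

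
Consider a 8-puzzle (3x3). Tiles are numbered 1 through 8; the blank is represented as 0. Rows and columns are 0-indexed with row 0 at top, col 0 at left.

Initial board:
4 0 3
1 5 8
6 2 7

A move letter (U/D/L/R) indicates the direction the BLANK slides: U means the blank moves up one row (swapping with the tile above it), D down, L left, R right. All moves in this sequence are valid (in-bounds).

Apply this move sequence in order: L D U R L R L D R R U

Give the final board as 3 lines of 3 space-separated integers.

After move 1 (L):
0 4 3
1 5 8
6 2 7

After move 2 (D):
1 4 3
0 5 8
6 2 7

After move 3 (U):
0 4 3
1 5 8
6 2 7

After move 4 (R):
4 0 3
1 5 8
6 2 7

After move 5 (L):
0 4 3
1 5 8
6 2 7

After move 6 (R):
4 0 3
1 5 8
6 2 7

After move 7 (L):
0 4 3
1 5 8
6 2 7

After move 8 (D):
1 4 3
0 5 8
6 2 7

After move 9 (R):
1 4 3
5 0 8
6 2 7

After move 10 (R):
1 4 3
5 8 0
6 2 7

After move 11 (U):
1 4 0
5 8 3
6 2 7

Answer: 1 4 0
5 8 3
6 2 7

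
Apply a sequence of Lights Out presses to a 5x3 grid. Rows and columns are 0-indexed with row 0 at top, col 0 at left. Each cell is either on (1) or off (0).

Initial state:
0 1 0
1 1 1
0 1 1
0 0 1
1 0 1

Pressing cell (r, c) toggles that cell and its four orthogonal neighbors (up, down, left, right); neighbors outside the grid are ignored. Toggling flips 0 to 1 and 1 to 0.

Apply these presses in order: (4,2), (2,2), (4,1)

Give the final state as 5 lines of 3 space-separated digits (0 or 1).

After press 1 at (4,2):
0 1 0
1 1 1
0 1 1
0 0 0
1 1 0

After press 2 at (2,2):
0 1 0
1 1 0
0 0 0
0 0 1
1 1 0

After press 3 at (4,1):
0 1 0
1 1 0
0 0 0
0 1 1
0 0 1

Answer: 0 1 0
1 1 0
0 0 0
0 1 1
0 0 1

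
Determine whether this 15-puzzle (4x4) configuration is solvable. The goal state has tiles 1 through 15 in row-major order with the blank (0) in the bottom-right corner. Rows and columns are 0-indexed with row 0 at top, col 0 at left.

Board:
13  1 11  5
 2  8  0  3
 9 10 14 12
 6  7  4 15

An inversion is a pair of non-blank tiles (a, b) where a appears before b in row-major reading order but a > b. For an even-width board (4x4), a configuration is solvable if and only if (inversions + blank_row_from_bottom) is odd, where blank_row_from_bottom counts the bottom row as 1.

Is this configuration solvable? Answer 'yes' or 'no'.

Inversions: 43
Blank is in row 1 (0-indexed from top), which is row 3 counting from the bottom (bottom = 1).
43 + 3 = 46, which is even, so the puzzle is not solvable.

Answer: no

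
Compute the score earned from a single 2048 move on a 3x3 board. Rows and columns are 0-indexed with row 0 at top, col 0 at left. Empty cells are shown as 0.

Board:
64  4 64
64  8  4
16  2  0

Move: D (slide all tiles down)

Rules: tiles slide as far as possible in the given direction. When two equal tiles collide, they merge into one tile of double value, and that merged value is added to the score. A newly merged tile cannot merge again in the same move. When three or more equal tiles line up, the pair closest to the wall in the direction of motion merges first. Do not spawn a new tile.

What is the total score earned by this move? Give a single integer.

Answer: 128

Derivation:
Slide down:
col 0: [64, 64, 16] -> [0, 128, 16]  score +128 (running 128)
col 1: [4, 8, 2] -> [4, 8, 2]  score +0 (running 128)
col 2: [64, 4, 0] -> [0, 64, 4]  score +0 (running 128)
Board after move:
  0   4   0
128   8  64
 16   2   4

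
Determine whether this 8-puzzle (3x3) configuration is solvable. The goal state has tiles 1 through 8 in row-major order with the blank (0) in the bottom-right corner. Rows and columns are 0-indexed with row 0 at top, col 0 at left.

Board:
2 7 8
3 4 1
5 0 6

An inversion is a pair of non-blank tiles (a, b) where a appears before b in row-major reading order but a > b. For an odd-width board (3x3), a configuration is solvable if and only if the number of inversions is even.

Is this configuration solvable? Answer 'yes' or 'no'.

Inversions (pairs i<j in row-major order where tile[i] > tile[j] > 0): 13
13 is odd, so the puzzle is not solvable.

Answer: no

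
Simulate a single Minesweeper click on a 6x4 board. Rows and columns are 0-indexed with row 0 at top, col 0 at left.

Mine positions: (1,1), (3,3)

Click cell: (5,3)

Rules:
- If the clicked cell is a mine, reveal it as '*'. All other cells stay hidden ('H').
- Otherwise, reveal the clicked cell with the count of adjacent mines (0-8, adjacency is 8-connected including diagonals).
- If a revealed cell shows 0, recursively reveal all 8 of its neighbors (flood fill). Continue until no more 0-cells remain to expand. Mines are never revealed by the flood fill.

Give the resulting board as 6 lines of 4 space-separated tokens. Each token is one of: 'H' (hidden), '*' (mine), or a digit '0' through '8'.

H H H H
H H H H
1 1 2 H
0 0 1 H
0 0 1 1
0 0 0 0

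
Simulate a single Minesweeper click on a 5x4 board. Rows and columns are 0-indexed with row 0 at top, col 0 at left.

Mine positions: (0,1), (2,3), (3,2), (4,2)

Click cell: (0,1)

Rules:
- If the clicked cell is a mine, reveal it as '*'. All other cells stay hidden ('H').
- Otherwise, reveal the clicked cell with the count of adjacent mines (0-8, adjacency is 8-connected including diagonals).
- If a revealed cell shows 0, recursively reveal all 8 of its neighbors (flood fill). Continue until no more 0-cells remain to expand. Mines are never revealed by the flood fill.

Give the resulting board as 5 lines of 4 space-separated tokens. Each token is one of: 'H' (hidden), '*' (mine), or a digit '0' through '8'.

H * H H
H H H H
H H H H
H H H H
H H H H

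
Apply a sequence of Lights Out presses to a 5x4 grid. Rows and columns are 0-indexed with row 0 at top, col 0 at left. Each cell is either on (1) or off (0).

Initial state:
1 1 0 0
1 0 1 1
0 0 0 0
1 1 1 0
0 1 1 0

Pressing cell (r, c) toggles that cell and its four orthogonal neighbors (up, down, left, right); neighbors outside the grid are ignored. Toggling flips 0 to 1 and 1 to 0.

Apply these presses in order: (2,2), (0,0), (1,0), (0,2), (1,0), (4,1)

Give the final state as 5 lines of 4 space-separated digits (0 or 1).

Answer: 0 1 1 1
0 0 1 1
0 1 1 1
1 0 0 0
1 0 0 0

Derivation:
After press 1 at (2,2):
1 1 0 0
1 0 0 1
0 1 1 1
1 1 0 0
0 1 1 0

After press 2 at (0,0):
0 0 0 0
0 0 0 1
0 1 1 1
1 1 0 0
0 1 1 0

After press 3 at (1,0):
1 0 0 0
1 1 0 1
1 1 1 1
1 1 0 0
0 1 1 0

After press 4 at (0,2):
1 1 1 1
1 1 1 1
1 1 1 1
1 1 0 0
0 1 1 0

After press 5 at (1,0):
0 1 1 1
0 0 1 1
0 1 1 1
1 1 0 0
0 1 1 0

After press 6 at (4,1):
0 1 1 1
0 0 1 1
0 1 1 1
1 0 0 0
1 0 0 0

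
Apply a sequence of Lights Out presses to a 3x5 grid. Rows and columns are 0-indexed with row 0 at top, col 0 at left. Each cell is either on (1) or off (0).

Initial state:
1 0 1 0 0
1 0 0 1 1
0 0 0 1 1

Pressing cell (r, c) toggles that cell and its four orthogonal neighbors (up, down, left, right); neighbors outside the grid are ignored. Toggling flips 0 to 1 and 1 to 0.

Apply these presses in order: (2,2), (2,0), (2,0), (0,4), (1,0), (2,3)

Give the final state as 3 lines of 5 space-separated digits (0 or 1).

After press 1 at (2,2):
1 0 1 0 0
1 0 1 1 1
0 1 1 0 1

After press 2 at (2,0):
1 0 1 0 0
0 0 1 1 1
1 0 1 0 1

After press 3 at (2,0):
1 0 1 0 0
1 0 1 1 1
0 1 1 0 1

After press 4 at (0,4):
1 0 1 1 1
1 0 1 1 0
0 1 1 0 1

After press 5 at (1,0):
0 0 1 1 1
0 1 1 1 0
1 1 1 0 1

After press 6 at (2,3):
0 0 1 1 1
0 1 1 0 0
1 1 0 1 0

Answer: 0 0 1 1 1
0 1 1 0 0
1 1 0 1 0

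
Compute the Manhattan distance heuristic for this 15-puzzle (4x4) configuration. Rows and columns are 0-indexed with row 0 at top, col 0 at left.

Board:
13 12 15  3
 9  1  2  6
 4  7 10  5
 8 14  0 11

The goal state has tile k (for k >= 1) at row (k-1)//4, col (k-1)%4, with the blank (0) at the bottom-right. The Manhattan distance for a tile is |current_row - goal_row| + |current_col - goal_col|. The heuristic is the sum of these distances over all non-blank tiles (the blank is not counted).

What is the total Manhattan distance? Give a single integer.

Tile 13: at (0,0), goal (3,0), distance |0-3|+|0-0| = 3
Tile 12: at (0,1), goal (2,3), distance |0-2|+|1-3| = 4
Tile 15: at (0,2), goal (3,2), distance |0-3|+|2-2| = 3
Tile 3: at (0,3), goal (0,2), distance |0-0|+|3-2| = 1
Tile 9: at (1,0), goal (2,0), distance |1-2|+|0-0| = 1
Tile 1: at (1,1), goal (0,0), distance |1-0|+|1-0| = 2
Tile 2: at (1,2), goal (0,1), distance |1-0|+|2-1| = 2
Tile 6: at (1,3), goal (1,1), distance |1-1|+|3-1| = 2
Tile 4: at (2,0), goal (0,3), distance |2-0|+|0-3| = 5
Tile 7: at (2,1), goal (1,2), distance |2-1|+|1-2| = 2
Tile 10: at (2,2), goal (2,1), distance |2-2|+|2-1| = 1
Tile 5: at (2,3), goal (1,0), distance |2-1|+|3-0| = 4
Tile 8: at (3,0), goal (1,3), distance |3-1|+|0-3| = 5
Tile 14: at (3,1), goal (3,1), distance |3-3|+|1-1| = 0
Tile 11: at (3,3), goal (2,2), distance |3-2|+|3-2| = 2
Sum: 3 + 4 + 3 + 1 + 1 + 2 + 2 + 2 + 5 + 2 + 1 + 4 + 5 + 0 + 2 = 37

Answer: 37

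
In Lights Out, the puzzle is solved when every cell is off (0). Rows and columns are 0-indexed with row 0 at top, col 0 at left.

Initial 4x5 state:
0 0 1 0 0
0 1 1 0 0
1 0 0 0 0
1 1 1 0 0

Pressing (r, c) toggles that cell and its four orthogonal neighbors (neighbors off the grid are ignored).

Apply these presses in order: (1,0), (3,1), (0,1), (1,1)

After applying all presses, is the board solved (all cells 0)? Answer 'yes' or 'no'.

Answer: yes

Derivation:
After press 1 at (1,0):
1 0 1 0 0
1 0 1 0 0
0 0 0 0 0
1 1 1 0 0

After press 2 at (3,1):
1 0 1 0 0
1 0 1 0 0
0 1 0 0 0
0 0 0 0 0

After press 3 at (0,1):
0 1 0 0 0
1 1 1 0 0
0 1 0 0 0
0 0 0 0 0

After press 4 at (1,1):
0 0 0 0 0
0 0 0 0 0
0 0 0 0 0
0 0 0 0 0

Lights still on: 0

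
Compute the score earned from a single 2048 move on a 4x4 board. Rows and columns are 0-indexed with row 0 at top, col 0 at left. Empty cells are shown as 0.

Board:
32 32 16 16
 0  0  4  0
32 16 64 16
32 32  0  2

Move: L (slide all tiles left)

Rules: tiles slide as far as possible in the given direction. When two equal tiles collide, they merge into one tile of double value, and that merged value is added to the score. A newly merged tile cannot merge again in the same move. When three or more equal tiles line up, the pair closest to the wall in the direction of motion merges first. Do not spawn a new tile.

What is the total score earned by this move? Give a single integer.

Slide left:
row 0: [32, 32, 16, 16] -> [64, 32, 0, 0]  score +96 (running 96)
row 1: [0, 0, 4, 0] -> [4, 0, 0, 0]  score +0 (running 96)
row 2: [32, 16, 64, 16] -> [32, 16, 64, 16]  score +0 (running 96)
row 3: [32, 32, 0, 2] -> [64, 2, 0, 0]  score +64 (running 160)
Board after move:
64 32  0  0
 4  0  0  0
32 16 64 16
64  2  0  0

Answer: 160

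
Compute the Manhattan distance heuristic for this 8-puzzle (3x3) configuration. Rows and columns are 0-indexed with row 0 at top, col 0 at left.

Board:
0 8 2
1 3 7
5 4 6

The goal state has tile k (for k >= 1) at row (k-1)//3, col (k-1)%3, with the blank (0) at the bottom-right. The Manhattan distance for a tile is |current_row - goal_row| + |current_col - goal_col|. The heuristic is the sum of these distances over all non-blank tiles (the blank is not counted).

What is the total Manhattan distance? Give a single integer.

Tile 8: (0,1)->(2,1) = 2
Tile 2: (0,2)->(0,1) = 1
Tile 1: (1,0)->(0,0) = 1
Tile 3: (1,1)->(0,2) = 2
Tile 7: (1,2)->(2,0) = 3
Tile 5: (2,0)->(1,1) = 2
Tile 4: (2,1)->(1,0) = 2
Tile 6: (2,2)->(1,2) = 1
Sum: 2 + 1 + 1 + 2 + 3 + 2 + 2 + 1 = 14

Answer: 14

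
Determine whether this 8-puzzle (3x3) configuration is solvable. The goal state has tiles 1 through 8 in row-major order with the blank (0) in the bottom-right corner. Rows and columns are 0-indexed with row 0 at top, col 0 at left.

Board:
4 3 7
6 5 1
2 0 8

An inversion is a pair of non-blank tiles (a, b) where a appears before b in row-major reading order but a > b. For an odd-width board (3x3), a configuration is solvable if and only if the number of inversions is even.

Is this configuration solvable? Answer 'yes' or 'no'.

Answer: yes

Derivation:
Inversions (pairs i<j in row-major order where tile[i] > tile[j] > 0): 14
14 is even, so the puzzle is solvable.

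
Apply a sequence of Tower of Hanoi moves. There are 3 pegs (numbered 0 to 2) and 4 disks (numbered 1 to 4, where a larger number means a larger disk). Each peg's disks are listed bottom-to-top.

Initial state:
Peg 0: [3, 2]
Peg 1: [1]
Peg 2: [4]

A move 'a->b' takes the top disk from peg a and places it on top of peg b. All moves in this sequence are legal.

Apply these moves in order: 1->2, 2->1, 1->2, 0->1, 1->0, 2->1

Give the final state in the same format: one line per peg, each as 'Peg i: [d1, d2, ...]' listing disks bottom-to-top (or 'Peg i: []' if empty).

Answer: Peg 0: [3, 2]
Peg 1: [1]
Peg 2: [4]

Derivation:
After move 1 (1->2):
Peg 0: [3, 2]
Peg 1: []
Peg 2: [4, 1]

After move 2 (2->1):
Peg 0: [3, 2]
Peg 1: [1]
Peg 2: [4]

After move 3 (1->2):
Peg 0: [3, 2]
Peg 1: []
Peg 2: [4, 1]

After move 4 (0->1):
Peg 0: [3]
Peg 1: [2]
Peg 2: [4, 1]

After move 5 (1->0):
Peg 0: [3, 2]
Peg 1: []
Peg 2: [4, 1]

After move 6 (2->1):
Peg 0: [3, 2]
Peg 1: [1]
Peg 2: [4]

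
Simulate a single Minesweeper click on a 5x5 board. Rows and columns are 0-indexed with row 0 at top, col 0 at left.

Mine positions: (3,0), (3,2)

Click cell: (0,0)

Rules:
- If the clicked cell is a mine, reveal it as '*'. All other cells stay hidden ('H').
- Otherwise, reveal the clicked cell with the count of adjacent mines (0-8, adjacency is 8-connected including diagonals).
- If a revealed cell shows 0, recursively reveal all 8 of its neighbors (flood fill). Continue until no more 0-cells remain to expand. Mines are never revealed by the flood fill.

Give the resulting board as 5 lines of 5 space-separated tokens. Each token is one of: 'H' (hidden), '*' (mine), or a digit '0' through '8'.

0 0 0 0 0
0 0 0 0 0
1 2 1 1 0
H H H 1 0
H H H 1 0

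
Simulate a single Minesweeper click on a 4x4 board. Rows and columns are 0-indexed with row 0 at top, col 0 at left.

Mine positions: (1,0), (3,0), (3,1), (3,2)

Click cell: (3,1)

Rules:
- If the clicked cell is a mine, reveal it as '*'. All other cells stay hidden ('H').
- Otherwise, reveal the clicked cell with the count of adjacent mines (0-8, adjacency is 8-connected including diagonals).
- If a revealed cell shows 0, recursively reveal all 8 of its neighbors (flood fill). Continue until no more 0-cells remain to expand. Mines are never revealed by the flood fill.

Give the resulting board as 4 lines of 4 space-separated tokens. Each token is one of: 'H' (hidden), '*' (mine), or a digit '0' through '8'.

H H H H
H H H H
H H H H
H * H H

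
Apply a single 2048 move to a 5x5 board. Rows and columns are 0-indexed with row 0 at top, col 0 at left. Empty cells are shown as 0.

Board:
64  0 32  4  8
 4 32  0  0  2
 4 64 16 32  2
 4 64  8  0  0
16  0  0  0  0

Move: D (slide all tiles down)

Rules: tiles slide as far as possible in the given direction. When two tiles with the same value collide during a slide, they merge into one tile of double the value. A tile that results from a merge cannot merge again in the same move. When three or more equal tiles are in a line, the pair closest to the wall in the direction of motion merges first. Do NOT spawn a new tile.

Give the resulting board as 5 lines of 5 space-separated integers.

Slide down:
col 0: [64, 4, 4, 4, 16] -> [0, 64, 4, 8, 16]
col 1: [0, 32, 64, 64, 0] -> [0, 0, 0, 32, 128]
col 2: [32, 0, 16, 8, 0] -> [0, 0, 32, 16, 8]
col 3: [4, 0, 32, 0, 0] -> [0, 0, 0, 4, 32]
col 4: [8, 2, 2, 0, 0] -> [0, 0, 0, 8, 4]

Answer:   0   0   0   0   0
 64   0   0   0   0
  4   0  32   0   0
  8  32  16   4   8
 16 128   8  32   4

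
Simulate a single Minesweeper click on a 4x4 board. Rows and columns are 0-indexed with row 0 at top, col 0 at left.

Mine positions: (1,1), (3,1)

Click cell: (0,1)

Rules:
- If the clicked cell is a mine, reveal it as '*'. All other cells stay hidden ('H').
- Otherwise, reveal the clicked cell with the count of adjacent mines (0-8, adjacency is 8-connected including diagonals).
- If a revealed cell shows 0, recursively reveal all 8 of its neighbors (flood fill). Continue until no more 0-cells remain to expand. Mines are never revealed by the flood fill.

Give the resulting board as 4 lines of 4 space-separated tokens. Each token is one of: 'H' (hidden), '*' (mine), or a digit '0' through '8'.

H 1 H H
H H H H
H H H H
H H H H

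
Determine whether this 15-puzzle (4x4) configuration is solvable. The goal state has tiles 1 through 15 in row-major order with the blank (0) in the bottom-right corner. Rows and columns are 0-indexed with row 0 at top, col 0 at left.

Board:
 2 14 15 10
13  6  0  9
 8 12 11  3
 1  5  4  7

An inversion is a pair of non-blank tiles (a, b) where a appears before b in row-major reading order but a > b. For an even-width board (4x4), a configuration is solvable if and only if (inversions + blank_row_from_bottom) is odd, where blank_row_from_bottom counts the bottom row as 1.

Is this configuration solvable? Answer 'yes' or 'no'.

Inversions: 71
Blank is in row 1 (0-indexed from top), which is row 3 counting from the bottom (bottom = 1).
71 + 3 = 74, which is even, so the puzzle is not solvable.

Answer: no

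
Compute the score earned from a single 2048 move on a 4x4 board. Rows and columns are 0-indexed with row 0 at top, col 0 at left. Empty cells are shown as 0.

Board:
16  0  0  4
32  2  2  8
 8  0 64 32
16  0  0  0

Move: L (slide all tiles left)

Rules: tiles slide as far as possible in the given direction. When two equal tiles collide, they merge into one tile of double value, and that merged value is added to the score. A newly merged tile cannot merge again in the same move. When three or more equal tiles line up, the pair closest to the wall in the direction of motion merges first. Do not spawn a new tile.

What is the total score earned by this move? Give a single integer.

Slide left:
row 0: [16, 0, 0, 4] -> [16, 4, 0, 0]  score +0 (running 0)
row 1: [32, 2, 2, 8] -> [32, 4, 8, 0]  score +4 (running 4)
row 2: [8, 0, 64, 32] -> [8, 64, 32, 0]  score +0 (running 4)
row 3: [16, 0, 0, 0] -> [16, 0, 0, 0]  score +0 (running 4)
Board after move:
16  4  0  0
32  4  8  0
 8 64 32  0
16  0  0  0

Answer: 4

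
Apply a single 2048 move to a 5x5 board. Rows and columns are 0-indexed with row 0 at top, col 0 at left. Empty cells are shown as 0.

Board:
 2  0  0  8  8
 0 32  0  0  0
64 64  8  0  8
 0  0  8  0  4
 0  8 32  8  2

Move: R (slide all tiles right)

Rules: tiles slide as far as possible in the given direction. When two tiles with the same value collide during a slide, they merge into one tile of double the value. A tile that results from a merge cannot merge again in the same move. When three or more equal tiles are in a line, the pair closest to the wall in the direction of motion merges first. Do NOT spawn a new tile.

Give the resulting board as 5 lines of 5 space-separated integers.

Answer:   0   0   0   2  16
  0   0   0   0  32
  0   0   0 128  16
  0   0   0   8   4
  0   8  32   8   2

Derivation:
Slide right:
row 0: [2, 0, 0, 8, 8] -> [0, 0, 0, 2, 16]
row 1: [0, 32, 0, 0, 0] -> [0, 0, 0, 0, 32]
row 2: [64, 64, 8, 0, 8] -> [0, 0, 0, 128, 16]
row 3: [0, 0, 8, 0, 4] -> [0, 0, 0, 8, 4]
row 4: [0, 8, 32, 8, 2] -> [0, 8, 32, 8, 2]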